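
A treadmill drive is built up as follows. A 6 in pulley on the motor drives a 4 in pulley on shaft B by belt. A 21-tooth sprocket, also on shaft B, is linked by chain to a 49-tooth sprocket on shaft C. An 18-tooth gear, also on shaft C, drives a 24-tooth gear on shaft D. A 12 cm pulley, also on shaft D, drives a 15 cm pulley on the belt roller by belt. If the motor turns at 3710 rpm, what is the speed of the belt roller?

1431 rpm

belt 4/6 = 0.66667 → 3710/0.66667 = 5565 rpm
chain 49/21 = 2.3333 → 5565/2.3333 = 2385 rpm
gear mesh 24/18 = 1.3333 → 2385/1.3333 = 1788.8 rpm
belt 15/12 = 1.25 → 1788.8/1.25 = 1431 rpm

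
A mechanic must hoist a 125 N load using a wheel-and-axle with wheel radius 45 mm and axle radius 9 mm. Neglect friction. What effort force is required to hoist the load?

Wheel-and-axle MA = R/r = 45/9 = 5.
Effort = load / MA = 125 / 5 = 25 N.

25 N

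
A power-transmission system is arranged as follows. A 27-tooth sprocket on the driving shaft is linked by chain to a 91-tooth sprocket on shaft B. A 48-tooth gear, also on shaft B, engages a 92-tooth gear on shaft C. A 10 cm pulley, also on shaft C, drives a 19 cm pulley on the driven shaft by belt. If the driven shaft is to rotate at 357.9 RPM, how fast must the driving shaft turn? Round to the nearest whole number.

Overall ratio R = 3.3704 × 1.9167 × 1.9 = 12.274.
Required input speed = output speed × R = 357.9 × 12.274 = 4392.8 RPM.

4393 RPM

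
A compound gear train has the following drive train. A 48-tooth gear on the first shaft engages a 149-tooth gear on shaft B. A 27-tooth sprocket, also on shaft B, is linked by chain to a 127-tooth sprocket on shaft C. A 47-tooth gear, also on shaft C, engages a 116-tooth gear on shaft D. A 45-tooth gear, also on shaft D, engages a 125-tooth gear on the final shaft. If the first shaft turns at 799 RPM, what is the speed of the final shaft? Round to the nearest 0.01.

7.98 RPM

gear mesh 149/48 = 3.1042 → 799/3.1042 = 257.4 RPM
chain 127/27 = 4.7037 → 257.4/4.7037 = 54.722 RPM
gear mesh 116/47 = 2.4681 → 54.722/2.4681 = 22.172 RPM
gear mesh 125/45 = 2.7778 → 22.172/2.7778 = 7.9819 RPM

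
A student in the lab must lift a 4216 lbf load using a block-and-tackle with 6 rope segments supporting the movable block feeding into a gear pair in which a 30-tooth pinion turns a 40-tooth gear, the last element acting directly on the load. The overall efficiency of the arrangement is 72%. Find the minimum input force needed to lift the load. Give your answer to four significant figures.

731.9 lbf

Block-and-tackle MA = number of supporting rope parts = 6.
Gear pair MA = 40/30 = 1.3333.
Combined ideal MA = 6 × 1.3333 = 8.
Actual MA = 8 × 0.72 = 5.76.
Effort = load / actual MA = 4216 / 5.76 = 731.94 lbf.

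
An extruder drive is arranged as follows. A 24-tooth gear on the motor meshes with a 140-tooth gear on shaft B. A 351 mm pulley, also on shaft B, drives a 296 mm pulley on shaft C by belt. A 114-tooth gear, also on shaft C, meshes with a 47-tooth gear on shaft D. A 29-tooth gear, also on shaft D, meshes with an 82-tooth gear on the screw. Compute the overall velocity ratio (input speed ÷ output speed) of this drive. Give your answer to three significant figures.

5.73

Each stage contributes driven/driver: gear mesh 140/24 = 5.8333, belt 296/351 = 0.8433, gear mesh 47/114 = 0.41228, gear mesh 82/29 = 2.8276.
Overall: 5.8333 × 0.8433 × 0.41228 × 2.8276 = 5.7347.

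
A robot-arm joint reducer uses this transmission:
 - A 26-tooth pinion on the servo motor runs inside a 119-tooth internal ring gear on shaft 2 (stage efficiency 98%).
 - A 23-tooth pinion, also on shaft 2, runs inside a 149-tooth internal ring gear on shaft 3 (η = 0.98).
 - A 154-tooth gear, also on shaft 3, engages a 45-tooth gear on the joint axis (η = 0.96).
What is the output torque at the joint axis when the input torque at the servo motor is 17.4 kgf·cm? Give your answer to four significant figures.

Internal gear: ratio = 119/26 = 4.5769; torque at shaft 2 = 17.4 × 4.5769 × 0.98 = 78.046 kgf·cm.
Internal gear: ratio = 149/23 = 6.4783; torque at shaft 3 = 78.046 × 6.4783 × 0.98 = 495.49 kgf·cm.
Gear mesh: ratio = 45/154 = 0.29221; torque at the joint axis = 495.49 × 0.29221 × 0.96 = 138.99 kgf·cm.

139.0 kgf·cm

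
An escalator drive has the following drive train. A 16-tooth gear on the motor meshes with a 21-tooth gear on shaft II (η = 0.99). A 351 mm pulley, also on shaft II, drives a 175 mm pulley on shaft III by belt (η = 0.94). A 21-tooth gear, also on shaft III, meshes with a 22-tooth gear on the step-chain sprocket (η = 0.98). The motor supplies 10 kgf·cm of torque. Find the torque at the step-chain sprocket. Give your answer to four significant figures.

gear mesh 21/16 = 1.3125 → τ = 10·1.3125·0.99 = 12.994 kgf·cm
belt 175/351 = 0.49858 → τ = 12.994·0.49858·0.94 = 6.0897 kgf·cm
gear mesh 22/21 = 1.0476 → τ = 6.0897·1.0476·0.98 = 6.2521 kgf·cm

6.252 kgf·cm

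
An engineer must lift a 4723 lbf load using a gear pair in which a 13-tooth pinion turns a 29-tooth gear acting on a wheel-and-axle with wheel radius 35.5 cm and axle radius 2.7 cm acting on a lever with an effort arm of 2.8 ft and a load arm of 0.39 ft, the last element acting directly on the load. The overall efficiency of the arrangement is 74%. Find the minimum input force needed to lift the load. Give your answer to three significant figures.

Gear pair MA = 29/13 = 2.2308.
Wheel-and-axle MA = R/r = 35.5/2.7 = 13.148.
Lever MA = effort arm / load arm = 2.8/0.39 = 7.1795.
Combined ideal MA = 2.2308 × 13.148 × 7.1795 = 210.58.
Actual MA = 210.58 × 0.74 = 155.83.
Effort = load / actual MA = 4723 / 155.83 = 30.309 lbf.

30.3 lbf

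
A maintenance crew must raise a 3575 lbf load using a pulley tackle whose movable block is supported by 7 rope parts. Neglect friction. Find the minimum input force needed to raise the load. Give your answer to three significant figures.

Block-and-tackle MA = number of supporting rope parts = 7.
Effort = load / MA = 3575 / 7 = 510.71 lbf.

511 lbf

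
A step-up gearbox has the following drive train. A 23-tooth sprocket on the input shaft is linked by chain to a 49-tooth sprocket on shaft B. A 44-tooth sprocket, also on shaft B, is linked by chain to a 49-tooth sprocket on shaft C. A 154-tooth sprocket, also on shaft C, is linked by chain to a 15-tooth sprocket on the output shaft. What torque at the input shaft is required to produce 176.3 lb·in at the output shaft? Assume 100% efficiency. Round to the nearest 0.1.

762.9 lb·in

Overall ratio R = 2.1304 × 1.1136 × 0.097403 = 0.23109.
Input torque = output torque / R = 176.3 / 0.23109 = 762.9 lb·in.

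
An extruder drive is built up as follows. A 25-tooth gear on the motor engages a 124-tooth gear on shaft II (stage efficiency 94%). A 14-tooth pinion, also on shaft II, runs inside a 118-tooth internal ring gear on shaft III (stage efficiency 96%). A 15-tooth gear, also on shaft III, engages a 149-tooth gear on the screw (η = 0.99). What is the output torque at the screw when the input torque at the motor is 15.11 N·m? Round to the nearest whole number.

5606 N·m

Gear mesh: ratio = 124/25 = 4.96; torque at shaft II = 15.11 × 4.96 × 0.94 = 70.449 N·m.
Internal gear: ratio = 118/14 = 8.4286; torque at shaft III = 70.449 × 8.4286 × 0.96 = 570.03 N·m.
Gear mesh: ratio = 149/15 = 9.9333; torque at the screw = 570.03 × 9.9333 × 0.99 = 5605.7 N·m.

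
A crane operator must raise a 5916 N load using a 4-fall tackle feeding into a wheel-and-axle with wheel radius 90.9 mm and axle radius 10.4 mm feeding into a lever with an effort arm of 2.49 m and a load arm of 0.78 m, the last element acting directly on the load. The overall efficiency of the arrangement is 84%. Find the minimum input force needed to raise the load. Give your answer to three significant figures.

Block-and-tackle MA = number of supporting rope parts = 4.
Wheel-and-axle MA = R/r = 90.9/10.4 = 8.7404.
Lever MA = effort arm / load arm = 2.49/0.78 = 3.1923.
Combined ideal MA = 4 × 8.7404 × 3.1923 = 111.61.
Actual MA = 111.61 × 0.84 = 93.751.
Effort = load / actual MA = 5916 / 93.751 = 63.104 N.

63.1 N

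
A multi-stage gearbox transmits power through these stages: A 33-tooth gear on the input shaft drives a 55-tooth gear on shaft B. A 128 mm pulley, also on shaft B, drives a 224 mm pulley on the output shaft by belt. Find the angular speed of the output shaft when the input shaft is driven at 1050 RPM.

360 RPM

gear mesh 55/33 = 1.6667 → 1050/1.6667 = 630 RPM
belt 224/128 = 1.75 → 630/1.75 = 360 RPM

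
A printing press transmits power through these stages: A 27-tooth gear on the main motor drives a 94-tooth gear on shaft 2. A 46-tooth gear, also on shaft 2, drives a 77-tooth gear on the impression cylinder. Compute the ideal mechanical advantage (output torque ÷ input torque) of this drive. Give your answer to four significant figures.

Each stage contributes driven/driver: gear mesh 94/27 = 3.4815, gear mesh 77/46 = 1.6739.
Overall: 3.4815 × 1.6739 = 5.8277.

5.828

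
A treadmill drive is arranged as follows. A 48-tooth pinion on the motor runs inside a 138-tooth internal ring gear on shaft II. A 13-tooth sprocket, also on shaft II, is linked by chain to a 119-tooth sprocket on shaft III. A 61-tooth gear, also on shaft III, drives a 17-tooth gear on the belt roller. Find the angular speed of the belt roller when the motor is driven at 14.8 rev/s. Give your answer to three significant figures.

Internal gear: ratio = 138/48 = 2.875, so shaft II turns at 14.8 / 2.875 = 5.1478 rev/s.
Chain: ratio = 119/13 = 9.1538, so shaft III turns at 5.1478 / 9.1538 = 0.56237 rev/s.
Gear mesh: ratio = 17/61 = 0.27869, so the belt roller turns at 0.56237 / 0.27869 = 2.0179 rev/s.

2.02 rev/s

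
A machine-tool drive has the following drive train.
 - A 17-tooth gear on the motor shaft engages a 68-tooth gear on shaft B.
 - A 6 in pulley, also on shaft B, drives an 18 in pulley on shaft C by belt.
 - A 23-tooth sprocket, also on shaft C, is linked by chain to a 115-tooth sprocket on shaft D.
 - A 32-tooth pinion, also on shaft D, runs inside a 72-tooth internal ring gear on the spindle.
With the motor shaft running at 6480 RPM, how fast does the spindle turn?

48 RPM

gear mesh 68/17 = 4 → 6480/4 = 1620 RPM
belt 18/6 = 3 → 1620/3 = 540 RPM
chain 115/23 = 5 → 540/5 = 108 RPM
internal gear 72/32 = 2.25 → 108/2.25 = 48 RPM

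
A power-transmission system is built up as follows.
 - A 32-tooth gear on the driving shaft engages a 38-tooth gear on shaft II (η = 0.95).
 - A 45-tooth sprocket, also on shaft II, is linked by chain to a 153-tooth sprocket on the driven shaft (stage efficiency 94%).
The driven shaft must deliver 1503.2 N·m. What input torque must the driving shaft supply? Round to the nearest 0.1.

416.9 N·m

Overall ratio R = 1.1875 × 3.4 = 4.0375; overall efficiency η = 0.95 × 0.94 = 0.8930.
Input torque = output torque / (R × η) = 1503.2 / (4.0375 × 0.8930) = 416.92 N·m.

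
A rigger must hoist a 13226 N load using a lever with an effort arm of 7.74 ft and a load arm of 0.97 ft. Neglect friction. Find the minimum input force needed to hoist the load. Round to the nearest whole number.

Lever MA = effort arm / load arm = 7.74/0.97 = 7.9794.
Effort = load / MA = 13226 / 7.9794 = 1657.5 N.

1658 N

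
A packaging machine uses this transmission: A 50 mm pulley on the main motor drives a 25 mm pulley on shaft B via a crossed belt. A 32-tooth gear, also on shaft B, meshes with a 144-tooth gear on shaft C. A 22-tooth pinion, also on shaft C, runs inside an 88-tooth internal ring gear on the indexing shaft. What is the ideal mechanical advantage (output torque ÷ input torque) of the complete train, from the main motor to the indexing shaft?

Each stage contributes driven/driver: belt 25/50 = 0.5, gear mesh 144/32 = 4.5, internal gear 88/22 = 4.
Overall: 0.5 × 4.5 × 4 = 9.

9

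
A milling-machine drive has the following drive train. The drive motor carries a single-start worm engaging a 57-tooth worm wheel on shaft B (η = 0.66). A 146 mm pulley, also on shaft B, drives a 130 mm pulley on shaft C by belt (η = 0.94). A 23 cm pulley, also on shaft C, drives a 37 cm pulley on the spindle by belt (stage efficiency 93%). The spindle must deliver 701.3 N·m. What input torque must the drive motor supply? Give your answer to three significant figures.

14.9 N·m

Overall ratio R = 57 × 0.89041 × 1.6087 = 81.647; overall efficiency η = 0.66 × 0.94 × 0.93 = 0.5770.
Input torque = output torque / (R × η) = 701.3 / (81.647 × 0.5770) = 14.887 N·m.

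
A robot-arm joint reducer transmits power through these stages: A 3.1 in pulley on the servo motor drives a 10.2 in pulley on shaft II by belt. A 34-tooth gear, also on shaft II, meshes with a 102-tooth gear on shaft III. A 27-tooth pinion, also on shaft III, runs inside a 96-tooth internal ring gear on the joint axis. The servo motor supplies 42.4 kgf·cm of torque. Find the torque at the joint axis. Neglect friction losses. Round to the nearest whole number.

belt 10.2/3.1 = 3.2903 → τ = 42.4·3.2903 = 139.51 kgf·cm
gear mesh 102/34 = 3 → τ = 139.51·3 = 418.53 kgf·cm
internal gear 96/27 = 3.5556 → τ = 418.53·3.5556 = 1488.1 kgf·cm

1488 kgf·cm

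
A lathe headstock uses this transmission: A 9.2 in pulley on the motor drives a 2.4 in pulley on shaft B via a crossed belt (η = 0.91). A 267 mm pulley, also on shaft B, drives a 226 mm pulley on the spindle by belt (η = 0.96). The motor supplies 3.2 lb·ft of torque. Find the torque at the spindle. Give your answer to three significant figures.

0.617 lb·ft

After the belt (2.4/9.2): 3.2 × 0.26087 × 0.91 = 0.75965 lb·ft
After the belt (226/267): 0.75965 × 0.84644 × 0.96 = 0.61728 lb·ft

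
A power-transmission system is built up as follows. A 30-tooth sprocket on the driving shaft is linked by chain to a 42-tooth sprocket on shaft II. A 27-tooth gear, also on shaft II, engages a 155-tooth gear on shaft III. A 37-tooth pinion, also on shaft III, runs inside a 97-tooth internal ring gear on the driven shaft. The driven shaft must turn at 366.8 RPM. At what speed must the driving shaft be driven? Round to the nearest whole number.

Overall ratio R = 1.4 × 5.7407 × 2.6216 = 21.07.
Required input speed = output speed × R = 366.8 × 21.07 = 7728.5 RPM.

7729 RPM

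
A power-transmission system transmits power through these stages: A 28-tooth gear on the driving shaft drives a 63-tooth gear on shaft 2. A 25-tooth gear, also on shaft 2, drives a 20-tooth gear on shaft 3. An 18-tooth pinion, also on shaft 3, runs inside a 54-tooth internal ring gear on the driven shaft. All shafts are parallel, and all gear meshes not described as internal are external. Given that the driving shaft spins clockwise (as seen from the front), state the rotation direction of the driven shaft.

clockwise

the driving shaft → shaft 2: external mesh, 1 reversal → CCW.
shaft 2 → shaft 3: external mesh, 1 reversal → CW.
shaft 3 → the driven shaft: internal mesh, same direction → CW.
2 reversals in total — an even number — so the driven shaft turns the same way as the driving shaft.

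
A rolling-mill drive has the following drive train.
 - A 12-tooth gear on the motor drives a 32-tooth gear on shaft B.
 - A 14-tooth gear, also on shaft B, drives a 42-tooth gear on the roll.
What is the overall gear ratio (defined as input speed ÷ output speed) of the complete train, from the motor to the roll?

Each stage contributes driven/driver: gear mesh 32/12 = 2.6667, gear mesh 42/14 = 3.
Overall: 2.6667 × 3 = 8.

8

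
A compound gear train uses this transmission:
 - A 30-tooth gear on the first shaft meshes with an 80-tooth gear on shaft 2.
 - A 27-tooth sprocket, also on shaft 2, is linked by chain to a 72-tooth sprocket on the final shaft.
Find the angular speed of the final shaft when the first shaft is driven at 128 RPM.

Gear mesh: ratio = 80/30 = 2.6667, so shaft 2 turns at 128 / 2.6667 = 48 RPM.
Chain: ratio = 72/27 = 2.6667, so the final shaft turns at 48 / 2.6667 = 18 RPM.

18 RPM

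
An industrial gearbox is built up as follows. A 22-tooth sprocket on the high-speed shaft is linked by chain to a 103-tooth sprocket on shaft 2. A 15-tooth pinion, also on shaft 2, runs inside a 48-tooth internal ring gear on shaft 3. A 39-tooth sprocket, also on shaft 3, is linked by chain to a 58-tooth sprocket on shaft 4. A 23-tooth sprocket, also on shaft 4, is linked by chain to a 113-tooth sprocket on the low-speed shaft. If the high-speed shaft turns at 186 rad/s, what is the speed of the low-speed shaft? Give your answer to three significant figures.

Chain: ratio = 103/22 = 4.6818, so shaft 2 turns at 186 / 4.6818 = 39.728 rad/s.
Internal gear: ratio = 48/15 = 3.2, so shaft 3 turns at 39.728 / 3.2 = 12.415 rad/s.
Chain: ratio = 58/39 = 1.4872, so shaft 4 turns at 12.415 / 1.4872 = 8.348 rad/s.
Chain: ratio = 113/23 = 4.913, so the low-speed shaft turns at 8.348 / 4.913 = 1.6992 rad/s.

1.70 rad/s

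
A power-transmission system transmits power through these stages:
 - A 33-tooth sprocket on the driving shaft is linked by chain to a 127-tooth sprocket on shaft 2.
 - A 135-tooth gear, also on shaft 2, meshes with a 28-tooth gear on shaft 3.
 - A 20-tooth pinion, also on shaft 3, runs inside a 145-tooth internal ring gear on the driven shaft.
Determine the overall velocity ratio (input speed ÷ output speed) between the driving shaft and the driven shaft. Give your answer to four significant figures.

Each stage contributes driven/driver: chain 127/33 = 3.8485, gear mesh 28/135 = 0.20741, internal gear 145/20 = 7.25.
Overall: 3.8485 × 0.20741 × 7.25 = 5.787.

5.787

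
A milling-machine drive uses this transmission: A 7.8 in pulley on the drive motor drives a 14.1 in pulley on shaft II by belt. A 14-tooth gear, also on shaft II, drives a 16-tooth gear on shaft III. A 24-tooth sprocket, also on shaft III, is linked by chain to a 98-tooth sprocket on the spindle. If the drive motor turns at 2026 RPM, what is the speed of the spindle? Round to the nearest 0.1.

Belt: ratio = 14.1/7.8 = 1.8077, so shaft II turns at 2026 / 1.8077 = 1120.8 RPM.
Gear mesh: ratio = 16/14 = 1.1429, so shaft III turns at 1120.8 / 1.1429 = 980.67 RPM.
Chain: ratio = 98/24 = 4.0833, so the spindle turns at 980.67 / 4.0833 = 240.16 RPM.

240.2 RPM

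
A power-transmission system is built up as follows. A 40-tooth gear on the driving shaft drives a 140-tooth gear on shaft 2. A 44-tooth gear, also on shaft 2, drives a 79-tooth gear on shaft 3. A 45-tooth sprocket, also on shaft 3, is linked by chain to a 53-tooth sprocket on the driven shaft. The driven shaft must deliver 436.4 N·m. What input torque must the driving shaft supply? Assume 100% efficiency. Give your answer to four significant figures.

Overall ratio R = 3.5 × 1.7955 × 1.1778 = 7.4013.
Input torque = output torque / R = 436.4 / 7.4013 = 58.963 N·m.

58.96 N·m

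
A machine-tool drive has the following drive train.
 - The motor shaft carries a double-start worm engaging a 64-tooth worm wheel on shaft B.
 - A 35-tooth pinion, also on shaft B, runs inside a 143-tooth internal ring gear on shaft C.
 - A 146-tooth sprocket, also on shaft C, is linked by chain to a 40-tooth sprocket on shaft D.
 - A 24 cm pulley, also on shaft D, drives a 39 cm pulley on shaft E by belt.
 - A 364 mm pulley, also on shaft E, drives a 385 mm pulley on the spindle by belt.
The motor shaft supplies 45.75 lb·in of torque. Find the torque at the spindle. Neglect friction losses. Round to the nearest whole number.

2817 lb·in

Worm: ratio = 64/2 = 32; torque at shaft B = 45.75 × 32 = 1464 lb·in.
Internal gear: ratio = 143/35 = 4.0857; torque at shaft C = 1464 × 4.0857 = 5981.5 lb·in.
Chain: ratio = 40/146 = 0.27397; torque at shaft D = 5981.5 × 0.27397 = 1638.8 lb·in.
Belt: ratio = 39/24 = 1.625; torque at shaft E = 1638.8 × 1.625 = 2663 lb·in.
Belt: ratio = 385/364 = 1.0577; torque at the spindle = 2663 × 1.0577 = 2816.6 lb·in.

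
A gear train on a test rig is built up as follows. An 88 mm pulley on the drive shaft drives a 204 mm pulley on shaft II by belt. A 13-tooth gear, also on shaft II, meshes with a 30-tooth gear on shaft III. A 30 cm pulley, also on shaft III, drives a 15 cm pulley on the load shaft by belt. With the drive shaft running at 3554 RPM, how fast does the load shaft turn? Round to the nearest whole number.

the drive shaft → shaft II (belt, 204/88): 3554 ÷ 2.3182 = 1533.1 RPM
shaft II → shaft III (gear mesh, 30/13): 1533.1 ÷ 2.3077 = 664.34 RPM
shaft III → the load shaft (belt, 15/30): 664.34 ÷ 0.5 = 1328.7 RPM

1329 RPM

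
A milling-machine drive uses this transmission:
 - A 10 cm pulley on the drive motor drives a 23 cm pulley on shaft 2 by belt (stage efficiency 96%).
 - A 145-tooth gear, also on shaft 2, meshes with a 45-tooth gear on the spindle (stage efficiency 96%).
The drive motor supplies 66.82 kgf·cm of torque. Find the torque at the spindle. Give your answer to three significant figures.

44.0 kgf·cm

After the belt (23/10): 66.82 × 2.3 × 0.96 = 147.54 kgf·cm
After the gear mesh (45/145): 147.54 × 0.31034 × 0.96 = 43.956 kgf·cm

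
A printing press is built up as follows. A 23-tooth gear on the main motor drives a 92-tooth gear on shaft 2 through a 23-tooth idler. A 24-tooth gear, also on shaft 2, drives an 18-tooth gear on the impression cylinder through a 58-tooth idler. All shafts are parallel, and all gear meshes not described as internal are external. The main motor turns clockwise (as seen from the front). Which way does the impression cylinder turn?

clockwise

the main motor → shaft 2: driver → idler → driven is 2 external meshes, 2 reversals → CW.
shaft 2 → the impression cylinder: driver → idler → driven is 2 external meshes, 2 reversals → CW.
4 reversals in total — an even number — so the impression cylinder turns the same way as the main motor.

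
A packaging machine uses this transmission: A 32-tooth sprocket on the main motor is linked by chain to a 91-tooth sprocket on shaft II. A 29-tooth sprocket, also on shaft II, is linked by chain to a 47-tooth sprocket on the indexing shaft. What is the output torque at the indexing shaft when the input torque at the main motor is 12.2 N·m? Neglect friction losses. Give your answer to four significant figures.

56.23 N·m

Chain: ratio = 91/32 = 2.8438; torque at shaft II = 12.2 × 2.8438 = 34.694 N·m.
Chain: ratio = 47/29 = 1.6207; torque at the indexing shaft = 34.694 × 1.6207 = 56.228 N·m.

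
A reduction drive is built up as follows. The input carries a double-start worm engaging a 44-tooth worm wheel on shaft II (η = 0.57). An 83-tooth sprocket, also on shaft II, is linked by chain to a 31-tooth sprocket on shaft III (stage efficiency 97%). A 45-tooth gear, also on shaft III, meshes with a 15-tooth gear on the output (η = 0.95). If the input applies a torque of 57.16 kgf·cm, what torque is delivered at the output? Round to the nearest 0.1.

Worm: ratio = 44/2 = 22; torque at shaft II = 57.16 × 22 × 0.57 = 716.79 kgf·cm.
Chain: ratio = 31/83 = 0.37349; torque at shaft III = 716.79 × 0.37349 × 0.97 = 259.68 kgf·cm.
Gear mesh: ratio = 15/45 = 0.33333; torque at the output = 259.68 × 0.33333 × 0.95 = 82.233 kgf·cm.

82.2 kgf·cm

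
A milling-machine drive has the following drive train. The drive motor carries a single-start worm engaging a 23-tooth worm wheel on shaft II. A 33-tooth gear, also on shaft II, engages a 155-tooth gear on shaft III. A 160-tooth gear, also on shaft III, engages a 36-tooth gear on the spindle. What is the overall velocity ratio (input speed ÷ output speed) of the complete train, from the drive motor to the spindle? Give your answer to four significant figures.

24.31

Each stage contributes driven/driver: worm 23/1 = 23, gear mesh 155/33 = 4.697, gear mesh 36/160 = 0.225.
Overall: 23 × 4.697 × 0.225 = 24.307.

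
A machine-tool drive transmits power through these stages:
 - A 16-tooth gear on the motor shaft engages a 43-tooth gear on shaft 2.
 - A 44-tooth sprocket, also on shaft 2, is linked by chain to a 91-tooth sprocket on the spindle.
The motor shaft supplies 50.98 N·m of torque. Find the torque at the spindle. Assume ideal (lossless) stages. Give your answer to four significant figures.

283.4 N·m

gear mesh 43/16 = 2.6875 → τ = 50.98·2.6875 = 137.01 N·m
chain 91/44 = 2.0682 → τ = 137.01·2.0682 = 283.36 N·m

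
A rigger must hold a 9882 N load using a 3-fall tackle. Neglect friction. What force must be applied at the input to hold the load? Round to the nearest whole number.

Block-and-tackle MA = number of supporting rope parts = 3.
Effort = load / MA = 9882 / 3 = 3294 N.

3294 N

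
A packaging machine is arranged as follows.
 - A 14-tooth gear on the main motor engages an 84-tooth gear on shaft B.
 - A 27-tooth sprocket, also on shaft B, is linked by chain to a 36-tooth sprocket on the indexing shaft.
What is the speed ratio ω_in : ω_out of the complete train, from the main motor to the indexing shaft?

8

Each stage contributes driven/driver: gear mesh 84/14 = 6, chain 36/27 = 1.3333.
Overall: 6 × 1.3333 = 8.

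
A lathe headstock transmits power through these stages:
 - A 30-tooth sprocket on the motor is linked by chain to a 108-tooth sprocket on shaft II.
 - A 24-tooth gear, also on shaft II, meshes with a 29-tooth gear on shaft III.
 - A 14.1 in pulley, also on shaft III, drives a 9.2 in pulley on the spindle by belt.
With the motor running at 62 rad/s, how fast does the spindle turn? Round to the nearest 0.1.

21.8 rad/s

the motor → shaft II (chain, 108/30): 62 ÷ 3.6 = 17.222 rad/s
shaft II → shaft III (gear mesh, 29/24): 17.222 ÷ 1.2083 = 14.253 rad/s
shaft III → the spindle (belt, 9.2/14.1): 14.253 ÷ 0.65248 = 21.844 rad/s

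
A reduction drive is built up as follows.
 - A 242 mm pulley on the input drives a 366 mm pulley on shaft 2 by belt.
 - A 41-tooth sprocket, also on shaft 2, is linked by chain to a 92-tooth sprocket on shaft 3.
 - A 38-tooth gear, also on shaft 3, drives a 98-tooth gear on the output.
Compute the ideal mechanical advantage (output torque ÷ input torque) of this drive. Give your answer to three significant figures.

8.75

Each stage contributes driven/driver: belt 366/242 = 1.5124, chain 92/41 = 2.2439, gear mesh 98/38 = 2.5789.
Overall: 1.5124 × 2.2439 × 2.5789 = 8.7521.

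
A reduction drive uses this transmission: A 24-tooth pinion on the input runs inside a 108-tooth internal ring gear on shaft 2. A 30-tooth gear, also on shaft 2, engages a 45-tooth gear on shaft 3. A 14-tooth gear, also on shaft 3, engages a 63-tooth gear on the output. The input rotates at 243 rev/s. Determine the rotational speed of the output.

Internal gear: ratio = 108/24 = 4.5, so shaft 2 turns at 243 / 4.5 = 54 rev/s.
Gear mesh: ratio = 45/30 = 1.5, so shaft 3 turns at 54 / 1.5 = 36 rev/s.
Gear mesh: ratio = 63/14 = 4.5, so the output turns at 36 / 4.5 = 8 rev/s.

8 rev/s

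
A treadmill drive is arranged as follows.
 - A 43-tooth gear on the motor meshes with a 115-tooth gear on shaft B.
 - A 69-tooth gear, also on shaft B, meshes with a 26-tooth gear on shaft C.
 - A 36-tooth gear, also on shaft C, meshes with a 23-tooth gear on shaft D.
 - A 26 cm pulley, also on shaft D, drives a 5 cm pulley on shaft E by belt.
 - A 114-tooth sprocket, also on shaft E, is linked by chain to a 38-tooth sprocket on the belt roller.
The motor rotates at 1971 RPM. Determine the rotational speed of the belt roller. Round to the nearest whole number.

47756 RPM

gear mesh 115/43 = 2.6744 → 1971/2.6744 = 736.98 RPM
gear mesh 26/69 = 0.37681 → 736.98/0.37681 = 1955.8 RPM
gear mesh 23/36 = 0.63889 → 1955.8/0.63889 = 3061.3 RPM
belt 5/26 = 0.19231 → 3061.3/0.19231 = 15919 RPM
chain 38/114 = 0.33333 → 15919/0.33333 = 47756 RPM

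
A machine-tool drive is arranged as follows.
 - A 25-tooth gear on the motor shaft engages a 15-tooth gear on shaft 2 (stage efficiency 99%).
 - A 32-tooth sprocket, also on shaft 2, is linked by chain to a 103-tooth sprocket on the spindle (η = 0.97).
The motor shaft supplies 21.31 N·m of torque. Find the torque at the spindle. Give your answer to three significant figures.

39.5 N·m

gear mesh 15/25 = 0.6 → τ = 21.31·0.6·0.99 = 12.658 N·m
chain 103/32 = 3.2188 → τ = 12.658·3.2188·0.97 = 39.521 N·m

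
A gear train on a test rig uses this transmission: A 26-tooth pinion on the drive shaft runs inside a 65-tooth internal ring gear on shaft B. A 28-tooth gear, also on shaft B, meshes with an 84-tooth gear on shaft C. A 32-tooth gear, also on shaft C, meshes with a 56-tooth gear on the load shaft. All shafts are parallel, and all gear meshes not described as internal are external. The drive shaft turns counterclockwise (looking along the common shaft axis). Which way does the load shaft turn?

counterclockwise

the drive shaft → shaft B: internal mesh, same direction → CCW.
shaft B → shaft C: external mesh, 1 reversal → CW.
shaft C → the load shaft: external mesh, 1 reversal → CCW.
2 reversals in total — an even number — so the load shaft turns the same way as the drive shaft.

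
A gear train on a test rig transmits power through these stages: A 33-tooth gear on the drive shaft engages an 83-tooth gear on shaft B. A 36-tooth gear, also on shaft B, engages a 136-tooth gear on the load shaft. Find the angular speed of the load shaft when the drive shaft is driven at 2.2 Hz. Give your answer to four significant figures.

the drive shaft → shaft B (gear mesh, 83/33): 2.2 ÷ 2.5152 = 0.8747 Hz
shaft B → the load shaft (gear mesh, 136/36): 0.8747 ÷ 3.7778 = 0.23154 Hz

0.2315 Hz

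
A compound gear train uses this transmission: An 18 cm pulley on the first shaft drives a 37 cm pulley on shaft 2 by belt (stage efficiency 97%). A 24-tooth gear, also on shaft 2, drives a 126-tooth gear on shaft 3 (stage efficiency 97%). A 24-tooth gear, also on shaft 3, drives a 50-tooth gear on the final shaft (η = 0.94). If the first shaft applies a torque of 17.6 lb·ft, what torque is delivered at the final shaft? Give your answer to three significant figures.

350 lb·ft

Belt: ratio = 37/18 = 2.0556; torque at shaft 2 = 17.6 × 2.0556 × 0.97 = 35.092 lb·ft.
Gear mesh: ratio = 126/24 = 5.25; torque at shaft 3 = 35.092 × 5.25 × 0.97 = 178.71 lb·ft.
Gear mesh: ratio = 50/24 = 2.0833; torque at the final shaft = 178.71 × 2.0833 × 0.94 = 349.97 lb·ft.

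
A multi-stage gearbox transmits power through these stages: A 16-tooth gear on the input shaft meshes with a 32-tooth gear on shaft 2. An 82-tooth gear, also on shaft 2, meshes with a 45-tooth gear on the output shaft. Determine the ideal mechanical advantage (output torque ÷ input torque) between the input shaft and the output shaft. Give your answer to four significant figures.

Each stage contributes driven/driver: gear mesh 32/16 = 2, gear mesh 45/82 = 0.54878.
Overall: 2 × 0.54878 = 1.0976.

1.098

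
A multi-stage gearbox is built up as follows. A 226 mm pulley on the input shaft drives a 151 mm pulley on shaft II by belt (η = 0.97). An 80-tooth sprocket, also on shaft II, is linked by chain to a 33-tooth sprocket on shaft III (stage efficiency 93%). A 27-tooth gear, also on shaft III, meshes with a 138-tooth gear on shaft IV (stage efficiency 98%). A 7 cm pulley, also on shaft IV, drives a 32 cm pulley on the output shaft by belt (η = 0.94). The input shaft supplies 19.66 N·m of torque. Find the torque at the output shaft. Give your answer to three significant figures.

105 N·m

After the belt (151/226): 19.66 × 0.66814 × 0.97 = 12.742 N·m
After the chain (33/80): 12.742 × 0.4125 × 0.93 = 4.888 N·m
After the gear mesh (138/27): 4.888 × 5.1111 × 0.98 = 24.483 N·m
After the belt (32/7): 24.483 × 4.5714 × 0.94 = 105.21 N·m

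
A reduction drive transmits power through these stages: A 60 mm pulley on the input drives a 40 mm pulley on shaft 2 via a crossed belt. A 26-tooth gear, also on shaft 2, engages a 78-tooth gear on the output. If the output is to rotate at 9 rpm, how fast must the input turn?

Overall ratio R = 0.66667 × 3 = 2.
Required input speed = output speed × R = 9 × 2 = 18 rpm.

18 rpm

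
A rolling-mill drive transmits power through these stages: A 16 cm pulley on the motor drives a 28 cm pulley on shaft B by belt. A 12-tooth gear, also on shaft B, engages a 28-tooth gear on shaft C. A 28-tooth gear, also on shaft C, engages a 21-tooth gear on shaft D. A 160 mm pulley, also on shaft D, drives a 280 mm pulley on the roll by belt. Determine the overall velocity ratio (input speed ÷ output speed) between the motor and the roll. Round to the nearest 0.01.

Each stage contributes driven/driver: belt 28/16 = 1.75, gear mesh 28/12 = 2.3333, gear mesh 21/28 = 0.75, belt 280/160 = 1.75.
Overall: 1.75 × 2.3333 × 0.75 × 1.75 = 5.3594.

5.36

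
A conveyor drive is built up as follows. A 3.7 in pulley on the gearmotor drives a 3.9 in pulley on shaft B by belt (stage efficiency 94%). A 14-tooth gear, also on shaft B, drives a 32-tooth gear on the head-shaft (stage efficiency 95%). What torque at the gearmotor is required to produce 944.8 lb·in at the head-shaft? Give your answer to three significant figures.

Overall ratio R = 1.0541 × 2.2857 = 2.4093; overall efficiency η = 0.94 × 0.95 = 0.8930.
Input torque = output torque / (R × η) = 944.8 / (2.4093 × 0.8930) = 439.14 lb·in.

439 lb·in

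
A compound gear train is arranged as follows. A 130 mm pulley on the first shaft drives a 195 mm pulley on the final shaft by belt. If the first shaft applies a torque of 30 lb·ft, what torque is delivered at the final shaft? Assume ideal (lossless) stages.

45 lb·ft

After the belt (195/130): 30 × 1.5 = 45 lb·ft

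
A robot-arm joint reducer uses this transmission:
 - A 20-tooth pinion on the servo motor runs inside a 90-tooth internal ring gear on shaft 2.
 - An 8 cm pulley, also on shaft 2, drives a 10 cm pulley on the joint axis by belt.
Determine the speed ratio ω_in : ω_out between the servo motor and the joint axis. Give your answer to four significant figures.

5.625

Each stage contributes driven/driver: internal gear 90/20 = 4.5, belt 10/8 = 1.25.
Overall: 4.5 × 1.25 = 5.625.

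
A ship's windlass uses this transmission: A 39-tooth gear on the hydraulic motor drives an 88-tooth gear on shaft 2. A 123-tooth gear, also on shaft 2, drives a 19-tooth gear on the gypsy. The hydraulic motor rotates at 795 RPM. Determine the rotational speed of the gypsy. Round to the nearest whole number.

2281 RPM

Gear mesh: ratio = 88/39 = 2.2564, so shaft 2 turns at 795 / 2.2564 = 352.33 RPM.
Gear mesh: ratio = 19/123 = 0.15447, so the gypsy turns at 352.33 / 0.15447 = 2280.9 RPM.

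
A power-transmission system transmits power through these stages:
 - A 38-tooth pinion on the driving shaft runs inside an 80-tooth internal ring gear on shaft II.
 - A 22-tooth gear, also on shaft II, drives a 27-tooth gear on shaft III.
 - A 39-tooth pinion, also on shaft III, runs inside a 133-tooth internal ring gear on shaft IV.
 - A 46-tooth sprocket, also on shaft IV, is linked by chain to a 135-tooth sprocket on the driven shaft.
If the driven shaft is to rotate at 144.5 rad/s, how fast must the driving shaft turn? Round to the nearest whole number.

Overall ratio R = 2.1053 × 1.2273 × 3.4103 × 2.9348 = 25.859.
Required input speed = output speed × R = 144.5 × 25.859 = 3736.6 rad/s.

3737 rad/s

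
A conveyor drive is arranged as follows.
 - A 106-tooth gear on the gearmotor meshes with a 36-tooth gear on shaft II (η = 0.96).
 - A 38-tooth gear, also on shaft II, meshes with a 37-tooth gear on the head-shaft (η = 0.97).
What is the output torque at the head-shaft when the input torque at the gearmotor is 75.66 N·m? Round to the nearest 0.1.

After the gear mesh (36/106): 75.66 × 0.33962 × 0.96 = 24.668 N·m
After the gear mesh (37/38): 24.668 × 0.97368 × 0.97 = 23.298 N·m

23.3 N·m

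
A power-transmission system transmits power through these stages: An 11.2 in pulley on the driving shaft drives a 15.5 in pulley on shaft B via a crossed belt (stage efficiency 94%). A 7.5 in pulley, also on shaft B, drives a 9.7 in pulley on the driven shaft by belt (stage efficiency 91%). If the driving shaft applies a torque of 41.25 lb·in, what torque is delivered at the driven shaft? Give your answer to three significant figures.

Belt: ratio = 15.5/11.2 = 1.3839; torque at shaft B = 41.25 × 1.3839 × 0.94 = 53.662 lb·in.
Belt: ratio = 9.7/7.5 = 1.2933; torque at the driven shaft = 53.662 × 1.2933 × 0.91 = 63.156 lb·in.

63.2 lb·in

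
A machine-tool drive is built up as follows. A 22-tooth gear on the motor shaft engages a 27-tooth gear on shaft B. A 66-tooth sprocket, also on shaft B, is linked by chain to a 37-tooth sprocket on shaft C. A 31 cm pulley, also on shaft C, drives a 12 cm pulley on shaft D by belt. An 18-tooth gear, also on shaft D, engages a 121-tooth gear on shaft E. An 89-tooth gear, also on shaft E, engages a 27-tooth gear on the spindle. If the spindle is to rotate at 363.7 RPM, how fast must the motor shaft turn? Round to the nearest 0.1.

Overall ratio R = 1.2273 × 0.56061 × 0.3871 × 6.7222 × 0.30337 = 0.54313.
Required input speed = output speed × R = 363.7 × 0.54313 = 197.54 RPM.

197.5 RPM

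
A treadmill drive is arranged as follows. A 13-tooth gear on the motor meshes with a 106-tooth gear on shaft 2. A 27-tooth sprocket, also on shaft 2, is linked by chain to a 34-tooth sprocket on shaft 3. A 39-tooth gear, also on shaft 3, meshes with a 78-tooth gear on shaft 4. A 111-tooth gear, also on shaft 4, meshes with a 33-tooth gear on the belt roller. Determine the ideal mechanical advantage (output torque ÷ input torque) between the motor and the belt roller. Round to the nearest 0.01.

Each stage contributes driven/driver: gear mesh 106/13 = 8.1538, chain 34/27 = 1.2593, gear mesh 78/39 = 2, gear mesh 33/111 = 0.2973.
Overall: 8.1538 × 1.2593 × 2 × 0.2973 = 6.1052.

6.11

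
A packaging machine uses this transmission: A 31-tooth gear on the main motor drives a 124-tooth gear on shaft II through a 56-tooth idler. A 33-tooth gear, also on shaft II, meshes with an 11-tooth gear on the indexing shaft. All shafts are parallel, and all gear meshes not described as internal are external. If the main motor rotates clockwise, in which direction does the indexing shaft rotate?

counterclockwise

the main motor → shaft II: driver → idler → driven is 2 external meshes, 2 reversals → CW.
shaft II → the indexing shaft: external mesh, 1 reversal → CCW.
3 reversals in total — an odd number — so the indexing shaft turns opposite to the main motor.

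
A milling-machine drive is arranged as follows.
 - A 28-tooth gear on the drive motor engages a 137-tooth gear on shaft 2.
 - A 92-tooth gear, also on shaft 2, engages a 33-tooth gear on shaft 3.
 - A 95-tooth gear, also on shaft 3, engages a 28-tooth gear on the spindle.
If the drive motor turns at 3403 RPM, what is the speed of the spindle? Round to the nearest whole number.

the drive motor → shaft 2 (gear mesh, 137/28): 3403 ÷ 4.8929 = 695.5 RPM
shaft 2 → shaft 3 (gear mesh, 33/92): 695.5 ÷ 0.3587 = 1939 RPM
shaft 3 → the spindle (gear mesh, 28/95): 1939 ÷ 0.29474 = 6578.7 RPM

6579 RPM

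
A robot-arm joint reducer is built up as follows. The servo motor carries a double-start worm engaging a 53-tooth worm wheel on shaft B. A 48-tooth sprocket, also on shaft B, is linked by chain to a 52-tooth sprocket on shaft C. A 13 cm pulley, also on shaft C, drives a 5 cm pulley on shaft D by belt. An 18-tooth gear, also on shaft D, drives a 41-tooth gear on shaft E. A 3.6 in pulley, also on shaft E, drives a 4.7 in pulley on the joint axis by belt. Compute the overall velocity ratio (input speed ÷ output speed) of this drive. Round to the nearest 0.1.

32.8

Each stage contributes driven/driver: worm 53/2 = 26.5, chain 52/48 = 1.0833, belt 5/13 = 0.38462, gear mesh 41/18 = 2.2778, belt 4.7/3.6 = 1.3056.
Overall: 26.5 × 1.0833 × 0.38462 × 2.2778 × 1.3056 = 32.835.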